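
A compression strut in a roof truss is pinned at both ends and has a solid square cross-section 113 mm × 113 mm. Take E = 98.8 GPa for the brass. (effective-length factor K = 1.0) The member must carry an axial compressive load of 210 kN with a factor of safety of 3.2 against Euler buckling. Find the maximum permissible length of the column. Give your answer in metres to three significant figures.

L_max ≈ 4.44 m

I = a⁴/12 = 113⁴/12 = 1.359×10^7 mm⁴
I = 1.359×10^-5 m⁴
Required critical load P_cr = n·P = 3.2 × 210 = 672.0 kN = 6.720×10^5 N
From P_cr = π²EI/(K·L)²:  L = (1/K)·√(π²EI/P_cr) = (1/1)·√(π²×9.88×10^10×1.359×10^-5/6.720×10^5)
L = 4.44 m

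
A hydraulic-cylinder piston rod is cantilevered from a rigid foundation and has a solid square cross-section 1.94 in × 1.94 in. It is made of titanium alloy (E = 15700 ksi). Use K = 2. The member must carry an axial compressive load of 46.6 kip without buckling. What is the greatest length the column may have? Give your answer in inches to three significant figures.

L_max ≈ 31.3 in

I = a⁴/12 = 1.94⁴/12 = 1.180 in⁴
At the buckling limit P_cr = P = 4.660×10^4 lb
From P_cr = π²EI/(K·L)²:  L = (1/K)·√(π²EI/P_cr) = (1/2)·√(π²×1.57×10^7×1.180/4.660×10^4)
L = 31.3 in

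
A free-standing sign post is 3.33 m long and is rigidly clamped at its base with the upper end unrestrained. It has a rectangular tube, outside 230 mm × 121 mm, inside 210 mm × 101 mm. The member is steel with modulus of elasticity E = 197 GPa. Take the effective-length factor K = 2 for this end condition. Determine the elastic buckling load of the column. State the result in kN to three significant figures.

Weak-axis I_min = (h_o·b_o³ − h_i·b_i³)/12 with b_o = 121, b_i = 101.0 mm (shorter outer/inner sides).
I_min = (230×121³ − 210.0×101.0³)/12 = 1.592×10^7 mm⁴
I = 1.592×10^7 mm⁴ = 1.592×10^-5 m⁴
Effective length L_e = K·L = 2 × 3.33 = 6.660 m
P_cr = π²EI / L_e² = π² × 197×10⁹ × 1.592×10^-5 / 6.660² = 6.981×10^5 N

P_cr ≈ 698 kN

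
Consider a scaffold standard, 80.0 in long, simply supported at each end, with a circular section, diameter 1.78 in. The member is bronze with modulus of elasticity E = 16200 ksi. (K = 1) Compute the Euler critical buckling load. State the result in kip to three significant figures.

P_cr ≈ 12.3 kip

I = πd⁴/64 = π×1.78⁴/64 = 0.4928 in⁴
Effective length L_e = K·L = 1 × 80.0 = 80.00 in
P_cr = π²EI / L_e² = π² × 16200×10³ × 0.4928 / 80.00² = 1.231×10^4 lb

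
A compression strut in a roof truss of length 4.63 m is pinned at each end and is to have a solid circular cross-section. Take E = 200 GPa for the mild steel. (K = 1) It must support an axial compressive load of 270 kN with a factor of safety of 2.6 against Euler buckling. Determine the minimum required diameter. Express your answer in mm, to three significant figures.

Required P_cr = n·P = 2.6 × 270 = 702.0 kN
L_e = K·L = 1 × 4.63 = 4.630 m
Required I = P_cr·L_e²/(π²E) = 7.020×10^5 × 4.630² / (π² × 2.00×10^11) = 7.624×10^-6 m⁴
I_req = 7.624×10^6 mm⁴
Solid circle: I = πd⁴/64  ⇒  d = (64I/π)^(1/4) = (64×7.624×10^6/π)^(1/4) = 112 mm

d ≈ 112 mm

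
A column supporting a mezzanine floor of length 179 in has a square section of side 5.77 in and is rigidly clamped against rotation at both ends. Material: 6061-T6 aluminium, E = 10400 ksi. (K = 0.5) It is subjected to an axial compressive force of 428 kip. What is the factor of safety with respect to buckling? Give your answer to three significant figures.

n ≈ 2.77

I = a⁴/12 = 5.77⁴/12 = 92.37 in⁴
Effective length L_e = K·L = 0.5 × 179 = 89.50 in
P_cr = π²EI / L_e² = π² × 10400×10³ × 92.37 / 89.50² = 1.184×10^6 lb
Factor of safety n = P_cr / P = 1183.6 / 428 = 2.77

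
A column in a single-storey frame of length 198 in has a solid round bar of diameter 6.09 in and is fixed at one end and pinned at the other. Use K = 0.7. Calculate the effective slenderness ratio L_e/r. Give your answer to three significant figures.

λ ≈ 91.0

I = πd⁴/64 = π×6.09⁴/64 = 67.52 in⁴
A = 29.13 in²;  r_min = √(I/A) = √(67.52/29.13) = 1.522 in
L_e = K·L = 0.7 × 198 = 138.6 in
λ = L_e / r_min = 138.60 / 1.522 = 91.0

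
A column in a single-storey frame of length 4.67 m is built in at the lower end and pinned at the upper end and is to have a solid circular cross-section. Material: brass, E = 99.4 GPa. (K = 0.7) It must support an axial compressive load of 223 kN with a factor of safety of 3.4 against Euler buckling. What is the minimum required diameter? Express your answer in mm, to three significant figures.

Required P_cr = n·P = 3.4 × 223 = 758.2 kN
L_e = K·L = 0.7 × 4.67 = 3.269 m
Required I = P_cr·L_e²/(π²E) = 7.582×10^5 × 3.269² / (π² × 9.94×10^10) = 8.259×10^-6 m⁴
I_req = 8.259×10^6 mm⁴
Solid circle: I = πd⁴/64  ⇒  d = (64I/π)^(1/4) = (64×8.259×10^6/π)^(1/4) = 114 mm

d ≈ 114 mm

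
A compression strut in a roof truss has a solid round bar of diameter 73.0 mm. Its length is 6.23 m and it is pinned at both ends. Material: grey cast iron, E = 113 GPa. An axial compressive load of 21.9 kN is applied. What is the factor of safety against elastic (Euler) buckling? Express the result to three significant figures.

I = πd⁴/64 = π×73.0⁴/64 = 1.394×10^6 mm⁴
I = 1.394×10^6 mm⁴ = 1.394×10^-6 m⁴
Effective length L_e = K·L = 1 × 6.23 = 6.230 m
P_cr = π²EI / L_e² = π² × 113×10⁹ × 1.394×10^-6 / 6.230² = 4.006×10^4 N
Factor of safety n = P_cr / P = 40.056 / 21.9 = 1.83

n ≈ 1.83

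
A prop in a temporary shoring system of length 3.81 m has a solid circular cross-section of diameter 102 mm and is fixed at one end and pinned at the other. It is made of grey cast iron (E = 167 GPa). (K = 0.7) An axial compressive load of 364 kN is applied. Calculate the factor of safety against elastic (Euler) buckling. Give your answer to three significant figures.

I = πd⁴/64 = π×102⁴/64 = 5.313×10^6 mm⁴
I = 5.313×10^6 mm⁴ = 5.313×10^-6 m⁴
Effective length L_e = K·L = 0.7 × 3.81 = 2.667 m
P_cr = π²EI / L_e² = π² × 167×10⁹ × 5.313×10^-6 / 2.667² = 1.231×10^6 N
Factor of safety n = P_cr / P = 1231.2 / 364 = 3.38

n ≈ 3.38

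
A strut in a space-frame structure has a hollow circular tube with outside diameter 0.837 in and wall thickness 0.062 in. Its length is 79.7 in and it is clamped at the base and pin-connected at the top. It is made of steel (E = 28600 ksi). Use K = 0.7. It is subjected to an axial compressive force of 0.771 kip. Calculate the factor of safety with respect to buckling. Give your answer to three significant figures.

n ≈ 1.34

Inner diameter d_i = 0.837 − 2×0.062 = 0.7130 in
I = π(d_o⁴ − d_i⁴)/64 = π(0.837⁴ − 0.7130⁴)/64 = 1.141×10^-2 in⁴
Effective length L_e = K·L = 0.7 × 79.7 = 55.79 in
P_cr = π²EI / L_e² = π² × 28600×10³ × 1.141×10^-2 / 55.79² = 1.034×10^3 lb
Factor of safety n = P_cr / P = 1.0344 / 0.771 = 1.34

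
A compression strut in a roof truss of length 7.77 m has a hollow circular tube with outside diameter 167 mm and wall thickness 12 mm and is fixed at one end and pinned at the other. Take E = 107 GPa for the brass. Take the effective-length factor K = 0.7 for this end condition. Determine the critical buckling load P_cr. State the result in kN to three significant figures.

Inner diameter d_i = 167 − 2×12 = 143.0 mm
I = π(d_o⁴ − d_i⁴)/64 = π(167⁴ − 143.0⁴)/64 = 1.765×10^7 mm⁴
I = 1.765×10^7 mm⁴ = 1.765×10^-5 m⁴
Effective length L_e = K·L = 0.7 × 7.77 = 5.439 m
P_cr = π²EI / L_e² = π² × 107×10⁹ × 1.765×10^-5 / 5.439² = 6.302×10^5 N

P_cr ≈ 630 kN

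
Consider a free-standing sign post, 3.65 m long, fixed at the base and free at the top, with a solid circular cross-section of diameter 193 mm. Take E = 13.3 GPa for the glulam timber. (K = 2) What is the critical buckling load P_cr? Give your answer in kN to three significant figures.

I = πd⁴/64 = π×193⁴/64 = 6.811×10^7 mm⁴
I = 6.811×10^7 mm⁴ = 6.811×10^-5 m⁴
Effective length L_e = K·L = 2 × 3.65 = 7.300 m
P_cr = π²EI / L_e² = π² × 13.3×10⁹ × 6.811×10^-5 / 7.300² = 1.678×10^5 N

P_cr ≈ 168 kN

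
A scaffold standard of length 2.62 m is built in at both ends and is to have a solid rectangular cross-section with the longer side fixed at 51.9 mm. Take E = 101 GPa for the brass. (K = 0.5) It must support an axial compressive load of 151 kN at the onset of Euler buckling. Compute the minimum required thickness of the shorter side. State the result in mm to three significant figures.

b ≈ 39.2 mm

L_e = K·L = 0.5 × 2.62 = 1.310 m
Required I = P_cr·L_e²/(π²E) = 1.510×10^5 × 1.310² / (π² × 1.01×10^11) = 2.600×10^-7 m⁴
I_req = 2.600×10^5 mm⁴
Rectangle, weak axis: I_min = h·b³/12 with h = 51.9 mm fixed  ⇒  b = (12I/h)^(1/3) = 39.2 mm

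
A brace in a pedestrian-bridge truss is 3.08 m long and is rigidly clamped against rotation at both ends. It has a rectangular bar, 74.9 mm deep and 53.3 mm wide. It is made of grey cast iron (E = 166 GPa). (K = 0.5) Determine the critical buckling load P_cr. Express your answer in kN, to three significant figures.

P_cr ≈ 653 kN

Buckling occurs about the weak axis: I_min = h·b³/12 with b = 53.3 mm (the shorter side).
I_min = 74.9×53.3³/12 = 9.451×10^5 mm⁴
I = 9.451×10^5 mm⁴ = 9.451×10^-7 m⁴
Effective length L_e = K·L = 0.5 × 3.08 = 1.540 m
P_cr = π²EI / L_e² = π² × 166×10⁹ × 9.451×10^-7 / 1.540² = 6.529×10^5 N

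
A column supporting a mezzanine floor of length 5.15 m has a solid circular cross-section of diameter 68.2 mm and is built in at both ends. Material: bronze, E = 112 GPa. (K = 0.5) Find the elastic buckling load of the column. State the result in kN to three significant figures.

P_cr ≈ 177 kN

I = πd⁴/64 = π×68.2⁴/64 = 1.062×10^6 mm⁴
I = 1.062×10^6 mm⁴ = 1.062×10^-6 m⁴
Effective length L_e = K·L = 0.5 × 5.15 = 2.575 m
P_cr = π²EI / L_e² = π² × 112×10⁹ × 1.062×10^-6 / 2.575² = 1.770×10^5 N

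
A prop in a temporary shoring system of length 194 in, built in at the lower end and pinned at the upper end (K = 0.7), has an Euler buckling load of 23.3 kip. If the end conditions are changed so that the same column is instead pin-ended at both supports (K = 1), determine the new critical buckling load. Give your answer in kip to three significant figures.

P_cr ∝ 1/K², so P_cr,new = P_cr,old × (K_old/K_new)² = 23.3 × (0.7/1)²
= 23.3 × 0.4900 = 11.4 kip

P_cr ≈ 11.4 kip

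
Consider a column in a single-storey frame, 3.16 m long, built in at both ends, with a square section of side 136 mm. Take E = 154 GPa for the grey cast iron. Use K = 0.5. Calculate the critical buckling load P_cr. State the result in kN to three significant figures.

P_cr ≈ 17400 kN

I = a⁴/12 = 136⁴/12 = 2.851×10^7 mm⁴
I = 2.851×10^7 mm⁴ = 2.851×10^-5 m⁴
Effective length L_e = K·L = 0.5 × 3.16 = 1.580 m
P_cr = π²EI / L_e² = π² × 154×10⁹ × 2.851×10^-5 / 1.580² = 1.736×10^7 N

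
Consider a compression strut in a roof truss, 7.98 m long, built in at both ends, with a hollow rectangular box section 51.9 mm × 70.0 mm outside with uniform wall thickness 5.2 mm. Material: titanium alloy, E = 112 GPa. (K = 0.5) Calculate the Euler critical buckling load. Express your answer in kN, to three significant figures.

P_cr ≈ 32.0 kN

Inner dimensions: h_i = 70.0 − 2×5.2 = 59.60 mm, b_i = 51.9 − 2×5.2 = 41.50 mm
Weak-axis I_min = (h_o·b_o³ − h_i·b_i³)/12 with b_o = 51.9, b_i = 41.50 mm (shorter outer/inner sides).
I_min = (70.0×51.9³ − 59.60×41.50³)/12 = 4.605×10^5 mm⁴
I = 4.605×10^5 mm⁴ = 4.605×10^-7 m⁴
Effective length L_e = K·L = 0.5 × 7.98 = 3.990 m
P_cr = π²EI / L_e² = π² × 112×10⁹ × 4.605×10^-7 / 3.990² = 3.197×10^4 N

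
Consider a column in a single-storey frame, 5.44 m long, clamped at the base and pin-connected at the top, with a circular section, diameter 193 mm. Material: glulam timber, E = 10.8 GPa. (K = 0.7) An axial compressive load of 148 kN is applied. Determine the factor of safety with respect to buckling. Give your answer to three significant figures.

n ≈ 3.38

I = πd⁴/64 = π×193⁴/64 = 6.811×10^7 mm⁴
I = 6.811×10^7 mm⁴ = 6.811×10^-5 m⁴
Effective length L_e = K·L = 0.7 × 5.44 = 3.808 m
P_cr = π²EI / L_e² = π² × 10.8×10⁹ × 6.811×10^-5 / 3.808² = 5.006×10^5 N
Factor of safety n = P_cr / P = 500.64 / 148 = 3.38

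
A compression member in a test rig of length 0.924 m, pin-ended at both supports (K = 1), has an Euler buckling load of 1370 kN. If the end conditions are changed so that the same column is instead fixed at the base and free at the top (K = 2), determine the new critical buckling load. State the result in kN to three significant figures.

P_cr ≈ 342 kN

P_cr ∝ 1/K², so P_cr,new = P_cr,old × (K_old/K_new)² = 1370 × (1/2)²
= 1370 × 0.2500 = 342 kN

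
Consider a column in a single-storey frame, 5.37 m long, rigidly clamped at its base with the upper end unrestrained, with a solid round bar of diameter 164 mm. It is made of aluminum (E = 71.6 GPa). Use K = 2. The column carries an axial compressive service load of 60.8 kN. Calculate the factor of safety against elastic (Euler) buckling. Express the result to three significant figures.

I = πd⁴/64 = π×164⁴/64 = 3.551×10^7 mm⁴
I = 3.551×10^7 mm⁴ = 3.551×10^-5 m⁴
Effective length L_e = K·L = 2 × 5.37 = 10.74 m
P_cr = π²EI / L_e² = π² × 71.6×10⁹ × 3.551×10^-5 / 10.74² = 2.175×10^5 N
Factor of safety n = P_cr / P = 217.55 / 60.8 = 3.58

n ≈ 3.58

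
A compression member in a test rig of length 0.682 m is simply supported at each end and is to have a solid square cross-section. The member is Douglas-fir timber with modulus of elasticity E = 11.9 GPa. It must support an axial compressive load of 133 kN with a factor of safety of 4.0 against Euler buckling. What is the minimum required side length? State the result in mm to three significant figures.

Required P_cr = n·P = 4.0 × 133 = 532.0 kN
L_e = K·L = 1 × 0.682 = 0.6820 m
Required I = P_cr·L_e²/(π²E) = 5.320×10^5 × 0.6820² / (π² × 1.19×10^10) = 2.107×10^-6 m⁴
I_req = 2.107×10^6 mm⁴
Solid square: I = a⁴/12  ⇒  a = (12I)^(1/4) = (12×2.107×10^6)^(1/4) = 70.9 mm

a ≈ 70.9 mm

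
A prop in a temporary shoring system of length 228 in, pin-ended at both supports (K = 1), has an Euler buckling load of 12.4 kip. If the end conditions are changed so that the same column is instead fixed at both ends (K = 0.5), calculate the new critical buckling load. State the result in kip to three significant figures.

P_cr ∝ 1/K², so P_cr,new = P_cr,old × (K_old/K_new)² = 12.4 × (1/0.5)²
= 12.4 × 4.000 = 49.6 kip

P_cr ≈ 49.6 kip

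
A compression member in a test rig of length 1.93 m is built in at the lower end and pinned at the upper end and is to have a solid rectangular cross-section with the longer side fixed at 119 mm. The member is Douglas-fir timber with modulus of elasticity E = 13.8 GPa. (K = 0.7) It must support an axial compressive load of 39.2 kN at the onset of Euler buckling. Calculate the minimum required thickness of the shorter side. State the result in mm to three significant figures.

L_e = K·L = 0.7 × 1.93 = 1.351 m
Required I = P_cr·L_e²/(π²E) = 3.920×10^4 × 1.351² / (π² × 1.38×10^10) = 5.253×10^-7 m⁴
I_req = 5.253×10^5 mm⁴
Rectangle, weak axis: I_min = h·b³/12 with h = 119 mm fixed  ⇒  b = (12I/h)^(1/3) = 37.6 mm

b ≈ 37.6 mm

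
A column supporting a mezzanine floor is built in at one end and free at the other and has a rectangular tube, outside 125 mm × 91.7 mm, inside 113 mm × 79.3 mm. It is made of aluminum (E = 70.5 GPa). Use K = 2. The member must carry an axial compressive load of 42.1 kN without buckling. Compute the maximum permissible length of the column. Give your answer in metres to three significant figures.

Weak-axis I_min = (h_o·b_o³ − h_i·b_i³)/12 with b_o = 91.7, b_i = 79.30 mm (shorter outer/inner sides).
I_min = (125×91.7³ − 113.0×79.30³)/12 = 3.336×10^6 mm⁴
I = 3.336×10^-6 m⁴
At the buckling limit P_cr = P = 4.210×10^4 N
From P_cr = π²EI/(K·L)²:  L = (1/K)·√(π²EI/P_cr) = (1/2)·√(π²×7.05×10^10×3.336×10^-6/4.210×10^4)
L = 3.71 m

L_max ≈ 3.71 m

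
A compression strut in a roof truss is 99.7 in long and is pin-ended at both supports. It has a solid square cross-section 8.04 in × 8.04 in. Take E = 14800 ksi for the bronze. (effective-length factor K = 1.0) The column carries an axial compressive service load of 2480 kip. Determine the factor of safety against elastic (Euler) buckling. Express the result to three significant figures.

I = a⁴/12 = 8.04⁴/12 = 348.2 in⁴
Effective length L_e = K·L = 1 × 99.7 = 99.70 in
P_cr = π²EI / L_e² = π² × 14800×10³ × 348.2 / 99.70² = 5.117×10^6 lb
Factor of safety n = P_cr / P = 5117.0 / 2480 = 2.06

n ≈ 2.06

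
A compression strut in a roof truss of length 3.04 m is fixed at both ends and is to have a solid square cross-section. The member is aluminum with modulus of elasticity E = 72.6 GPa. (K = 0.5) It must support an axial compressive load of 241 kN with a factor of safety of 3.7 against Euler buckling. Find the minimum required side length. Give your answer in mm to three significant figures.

a ≈ 76.6 mm

Required P_cr = n·P = 3.7 × 241 = 891.7 kN
L_e = K·L = 0.5 × 3.04 = 1.520 m
Required I = P_cr·L_e²/(π²E) = 8.917×10^5 × 1.520² / (π² × 7.26×10^10) = 2.875×10^-6 m⁴
I_req = 2.875×10^6 mm⁴
Solid square: I = a⁴/12  ⇒  a = (12I)^(1/4) = (12×2.875×10^6)^(1/4) = 76.6 mm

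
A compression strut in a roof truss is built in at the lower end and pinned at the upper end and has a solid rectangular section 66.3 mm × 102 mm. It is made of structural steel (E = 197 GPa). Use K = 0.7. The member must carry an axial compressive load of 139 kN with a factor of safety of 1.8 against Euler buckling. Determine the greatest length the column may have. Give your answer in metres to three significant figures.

L_max ≈ 6.27 m

Buckling occurs about the weak axis: I_min = h·b³/12 with b = 66.3 mm (the shorter side).
I_min = 102×66.3³/12 = 2.477×10^6 mm⁴
I = 2.477×10^-6 m⁴
Required critical load P_cr = n·P = 1.8 × 139 = 250.2 kN = 2.502×10^5 N
From P_cr = π²EI/(K·L)²:  L = (1/K)·√(π²EI/P_cr) = (1/0.7)·√(π²×1.97×10^11×2.477×10^-6/2.502×10^5)
L = 6.27 m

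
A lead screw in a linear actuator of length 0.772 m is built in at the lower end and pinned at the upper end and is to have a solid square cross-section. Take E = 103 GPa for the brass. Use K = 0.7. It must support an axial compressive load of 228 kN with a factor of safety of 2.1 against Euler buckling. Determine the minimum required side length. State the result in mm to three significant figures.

a ≈ 35.8 mm

Required P_cr = n·P = 2.1 × 228 = 478.8 kN
L_e = K·L = 0.7 × 0.772 = 0.5404 m
Required I = P_cr·L_e²/(π²E) = 4.788×10^5 × 0.5404² / (π² × 1.03×10^11) = 1.375×10^-7 m⁴
I_req = 1.375×10^5 mm⁴
Solid square: I = a⁴/12  ⇒  a = (12I)^(1/4) = (12×1.375×10^5)^(1/4) = 35.8 mm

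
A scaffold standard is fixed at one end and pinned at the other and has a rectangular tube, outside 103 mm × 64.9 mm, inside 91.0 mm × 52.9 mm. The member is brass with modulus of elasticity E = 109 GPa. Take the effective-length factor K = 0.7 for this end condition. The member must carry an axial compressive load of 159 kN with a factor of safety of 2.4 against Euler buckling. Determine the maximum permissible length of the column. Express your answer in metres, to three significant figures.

L_max ≈ 2.65 m

Weak-axis I_min = (h_o·b_o³ − h_i·b_i³)/12 with b_o = 64.9, b_i = 52.90 mm (shorter outer/inner sides).
I_min = (103×64.9³ − 91.00×52.90³)/12 = 1.224×10^6 mm⁴
I = 1.224×10^-6 m⁴
Required critical load P_cr = n·P = 2.4 × 159 = 381.6 kN = 3.816×10^5 N
From P_cr = π²EI/(K·L)²:  L = (1/K)·√(π²EI/P_cr) = (1/0.7)·√(π²×1.09×10^11×1.224×10^-6/3.816×10^5)
L = 2.65 m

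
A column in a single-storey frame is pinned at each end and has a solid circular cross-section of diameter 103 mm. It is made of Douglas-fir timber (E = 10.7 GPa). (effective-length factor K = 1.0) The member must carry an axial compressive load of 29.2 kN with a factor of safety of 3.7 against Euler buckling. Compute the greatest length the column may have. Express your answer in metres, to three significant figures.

I = πd⁴/64 = π×103⁴/64 = 5.525×10^6 mm⁴
I = 5.525×10^-6 m⁴
Required critical load P_cr = n·P = 3.7 × 29.2 = 108.0 kN = 1.080×10^5 N
From P_cr = π²EI/(K·L)²:  L = (1/K)·√(π²EI/P_cr) = (1/1)·√(π²×1.07×10^10×5.525×10^-6/1.080×10^5)
L = 2.32 m

L_max ≈ 2.32 m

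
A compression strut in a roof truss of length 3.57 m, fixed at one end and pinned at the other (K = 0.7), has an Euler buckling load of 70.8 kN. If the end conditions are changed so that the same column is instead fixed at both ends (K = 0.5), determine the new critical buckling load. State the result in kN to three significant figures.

P_cr ≈ 139 kN

P_cr ∝ 1/K², so P_cr,new = P_cr,old × (K_old/K_new)² = 70.8 × (0.7/0.5)²
= 70.8 × 1.960 = 139 kN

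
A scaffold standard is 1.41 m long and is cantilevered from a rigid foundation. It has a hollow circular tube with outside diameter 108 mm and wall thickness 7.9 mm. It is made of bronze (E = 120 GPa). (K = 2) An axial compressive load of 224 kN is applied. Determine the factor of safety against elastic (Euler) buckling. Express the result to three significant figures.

Inner diameter d_i = 108 − 2×7.9 = 92.20 mm
I = π(d_o⁴ − d_i⁴)/64 = π(108⁴ − 92.20⁴)/64 = 3.131×10^6 mm⁴
I = 3.131×10^6 mm⁴ = 3.131×10^-6 m⁴
Effective length L_e = K·L = 2 × 1.41 = 2.820 m
P_cr = π²EI / L_e² = π² × 120×10⁹ × 3.131×10^-6 / 2.820² = 4.663×10^5 N
Factor of safety n = P_cr / P = 466.30 / 224 = 2.08

n ≈ 2.08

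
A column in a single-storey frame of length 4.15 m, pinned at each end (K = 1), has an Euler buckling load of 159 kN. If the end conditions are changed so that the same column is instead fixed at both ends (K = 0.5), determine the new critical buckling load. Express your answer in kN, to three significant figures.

P_cr ≈ 636 kN

P_cr ∝ 1/K², so P_cr,new = P_cr,old × (K_old/K_new)² = 159 × (1/0.5)²
= 159 × 4.000 = 636 kN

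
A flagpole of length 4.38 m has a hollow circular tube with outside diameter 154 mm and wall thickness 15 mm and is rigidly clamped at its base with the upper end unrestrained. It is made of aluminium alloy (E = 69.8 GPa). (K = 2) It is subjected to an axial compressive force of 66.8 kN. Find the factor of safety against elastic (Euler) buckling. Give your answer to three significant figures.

Inner diameter d_i = 154 − 2×15 = 124.0 mm
I = π(d_o⁴ − d_i⁴)/64 = π(154⁴ − 124.0⁴)/64 = 1.600×10^7 mm⁴
I = 1.600×10^7 mm⁴ = 1.600×10^-5 m⁴
Effective length L_e = K·L = 2 × 4.38 = 8.760 m
P_cr = π²EI / L_e² = π² × 69.8×10⁹ × 1.600×10^-5 / 8.760² = 1.437×10^5 N
Factor of safety n = P_cr / P = 143.67 / 66.8 = 2.15

n ≈ 2.15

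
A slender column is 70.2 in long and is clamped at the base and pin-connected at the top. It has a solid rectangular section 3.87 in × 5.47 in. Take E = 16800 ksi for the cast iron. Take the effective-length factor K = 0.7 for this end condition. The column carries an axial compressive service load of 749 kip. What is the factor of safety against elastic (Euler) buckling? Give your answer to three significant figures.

n ≈ 2.42

Buckling occurs about the weak axis: I_min = h·b³/12 with b = 3.87 in (the shorter side).
I_min = 5.47×3.87³/12 = 26.42 in⁴
Effective length L_e = K·L = 0.7 × 70.2 = 49.14 in
P_cr = π²EI / L_e² = π² × 16800×10³ × 26.42 / 49.14² = 1.814×10^6 lb
Factor of safety n = P_cr / P = 1814.2 / 749 = 2.42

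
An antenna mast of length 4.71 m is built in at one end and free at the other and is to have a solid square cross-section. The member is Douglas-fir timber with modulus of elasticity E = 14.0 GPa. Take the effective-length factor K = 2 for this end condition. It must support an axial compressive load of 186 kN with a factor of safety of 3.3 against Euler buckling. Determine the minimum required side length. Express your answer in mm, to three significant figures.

a ≈ 262 mm

Required P_cr = n·P = 3.3 × 186 = 613.8 kN
L_e = K·L = 2 × 4.71 = 9.420 m
Required I = P_cr·L_e²/(π²E) = 6.138×10^5 × 9.420² / (π² × 1.40×10^10) = 3.942×10^-4 m⁴
I_req = 3.942×10^8 mm⁴
Solid square: I = a⁴/12  ⇒  a = (12I)^(1/4) = (12×3.942×10^8)^(1/4) = 262 mm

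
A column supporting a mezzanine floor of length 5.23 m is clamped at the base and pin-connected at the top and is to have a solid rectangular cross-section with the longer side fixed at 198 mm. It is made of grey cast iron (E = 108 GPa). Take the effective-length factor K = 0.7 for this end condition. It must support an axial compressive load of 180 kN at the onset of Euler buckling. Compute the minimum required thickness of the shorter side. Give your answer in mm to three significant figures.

b ≈ 51.6 mm

L_e = K·L = 0.7 × 5.23 = 3.661 m
Required I = P_cr·L_e²/(π²E) = 1.800×10^5 × 3.661² / (π² × 1.08×10^11) = 2.263×10^-6 m⁴
I_req = 2.263×10^6 mm⁴
Rectangle, weak axis: I_min = h·b³/12 with h = 198 mm fixed  ⇒  b = (12I/h)^(1/3) = 51.6 mm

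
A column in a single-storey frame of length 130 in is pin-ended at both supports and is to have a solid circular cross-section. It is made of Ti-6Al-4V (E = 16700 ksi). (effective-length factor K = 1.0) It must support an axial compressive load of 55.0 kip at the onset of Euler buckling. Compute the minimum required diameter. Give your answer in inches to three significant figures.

L_e = K·L = 1 × 130 = 130.0 in
Required I = P_cr·L_e²/(π²E) = 5.500×10^4 × 130.0² / (π² × 1.67×10^7) = 5.639 in⁴
Solid circle: I = πd⁴/64  ⇒  d = (64I/π)^(1/4) = (64×5.639/π)^(1/4) = 3.27 in

d ≈ 3.27 in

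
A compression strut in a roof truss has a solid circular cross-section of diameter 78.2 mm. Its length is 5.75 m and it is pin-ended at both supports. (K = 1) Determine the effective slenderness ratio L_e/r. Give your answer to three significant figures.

λ ≈ 294

For a solid circle r = d/4 = 78.2/4 = 19.55 mm
L_e = K·L = 1 × 5.75 m = 5.750 m = 5750.0 mm
λ = L_e / r_min = 5750.0 / 19.55 = 294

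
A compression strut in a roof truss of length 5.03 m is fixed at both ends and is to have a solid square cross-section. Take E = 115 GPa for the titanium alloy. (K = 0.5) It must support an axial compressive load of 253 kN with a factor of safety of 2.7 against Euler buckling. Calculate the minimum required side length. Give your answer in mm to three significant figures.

Required P_cr = n·P = 2.7 × 253 = 683.1 kN
L_e = K·L = 0.5 × 5.03 = 2.515 m
Required I = P_cr·L_e²/(π²E) = 6.831×10^5 × 2.515² / (π² × 1.15×10^11) = 3.807×10^-6 m⁴
I_req = 3.807×10^6 mm⁴
Solid square: I = a⁴/12  ⇒  a = (12I)^(1/4) = (12×3.807×10^6)^(1/4) = 82.2 mm

a ≈ 82.2 mm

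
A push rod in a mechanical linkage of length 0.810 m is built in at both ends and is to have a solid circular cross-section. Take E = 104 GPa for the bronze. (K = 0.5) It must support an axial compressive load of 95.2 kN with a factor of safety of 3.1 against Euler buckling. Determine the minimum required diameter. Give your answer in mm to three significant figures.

Required P_cr = n·P = 3.1 × 95.2 = 295.1 kN
L_e = K·L = 0.5 × 0.810 = 0.4050 m
Required I = P_cr·L_e²/(π²E) = 2.951×10^5 × 0.4050² / (π² × 1.04×10^11) = 4.716×10^-8 m⁴
I_req = 4.716×10^4 mm⁴
Solid circle: I = πd⁴/64  ⇒  d = (64I/π)^(1/4) = (64×4.716×10^4/π)^(1/4) = 31.3 mm

d ≈ 31.3 mm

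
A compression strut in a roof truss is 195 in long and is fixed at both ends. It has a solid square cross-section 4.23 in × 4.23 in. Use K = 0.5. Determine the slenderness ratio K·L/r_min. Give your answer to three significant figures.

For a square r = a/√12 = 4.23/√12 = 1.221 in
L_e = K·L = 0.5 × 195 = 97.50 in
λ = L_e / r_min = 97.500 / 1.221 = 79.8

λ ≈ 79.8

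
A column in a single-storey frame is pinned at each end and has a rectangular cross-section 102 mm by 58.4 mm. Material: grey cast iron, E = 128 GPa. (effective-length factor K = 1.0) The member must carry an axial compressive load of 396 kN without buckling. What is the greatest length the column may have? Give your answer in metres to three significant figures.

Buckling occurs about the weak axis: I_min = h·b³/12 with b = 58.4 mm (the shorter side).
I_min = 102×58.4³/12 = 1.693×10^6 mm⁴
I = 1.693×10^-6 m⁴
At the buckling limit P_cr = P = 3.960×10^5 N
From P_cr = π²EI/(K·L)²:  L = (1/K)·√(π²EI/P_cr) = (1/1)·√(π²×1.28×10^11×1.693×10^-6/3.960×10^5)
L = 2.32 m

L_max ≈ 2.32 m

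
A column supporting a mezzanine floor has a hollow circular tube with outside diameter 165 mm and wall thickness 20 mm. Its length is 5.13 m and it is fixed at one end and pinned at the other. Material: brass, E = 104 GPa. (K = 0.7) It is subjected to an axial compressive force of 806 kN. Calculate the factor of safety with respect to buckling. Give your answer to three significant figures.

n ≈ 2.41

Inner diameter d_i = 165 − 2×20 = 125.0 mm
I = π(d_o⁴ − d_i⁴)/64 = π(165⁴ − 125.0⁴)/64 = 2.440×10^7 mm⁴
I = 2.440×10^7 mm⁴ = 2.440×10^-5 m⁴
Effective length L_e = K·L = 0.7 × 5.13 = 3.591 m
P_cr = π²EI / L_e² = π² × 104×10⁹ × 2.440×10^-5 / 3.591² = 1.942×10^6 N
Factor of safety n = P_cr / P = 1942.1 / 806 = 2.41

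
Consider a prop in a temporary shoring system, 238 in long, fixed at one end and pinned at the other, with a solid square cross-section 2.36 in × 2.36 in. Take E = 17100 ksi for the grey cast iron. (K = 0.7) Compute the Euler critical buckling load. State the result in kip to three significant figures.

P_cr ≈ 15.7 kip

I = a⁴/12 = 2.36⁴/12 = 2.585 in⁴
Effective length L_e = K·L = 0.7 × 238 = 166.6 in
P_cr = π²EI / L_e² = π² × 17100×10³ × 2.585 / 166.6² = 1.572×10^4 lb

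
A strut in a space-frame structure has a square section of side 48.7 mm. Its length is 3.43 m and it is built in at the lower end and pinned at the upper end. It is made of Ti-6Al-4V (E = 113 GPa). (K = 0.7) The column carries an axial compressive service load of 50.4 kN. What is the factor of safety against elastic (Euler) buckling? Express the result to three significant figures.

n ≈ 1.80

I = a⁴/12 = 48.7⁴/12 = 4.687×10^5 mm⁴
I = 4.687×10^5 mm⁴ = 4.687×10^-7 m⁴
Effective length L_e = K·L = 0.7 × 3.43 = 2.401 m
P_cr = π²EI / L_e² = π² × 113×10⁹ × 4.687×10^-7 / 2.401² = 9.068×10^4 N
Factor of safety n = P_cr / P = 90.684 / 50.4 = 1.80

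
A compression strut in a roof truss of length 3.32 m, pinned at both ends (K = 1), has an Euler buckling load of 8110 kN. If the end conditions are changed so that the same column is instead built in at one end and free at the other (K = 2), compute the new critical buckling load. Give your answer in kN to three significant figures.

P_cr ≈ 2030 kN

P_cr ∝ 1/K², so P_cr,new = P_cr,old × (K_old/K_new)² = 8110 × (1/2)²
= 8110 × 0.2500 = 2030 kN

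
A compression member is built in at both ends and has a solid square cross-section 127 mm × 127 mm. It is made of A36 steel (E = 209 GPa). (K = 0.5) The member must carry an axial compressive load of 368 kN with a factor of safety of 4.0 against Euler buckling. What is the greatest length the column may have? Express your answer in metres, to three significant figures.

I = a⁴/12 = 127⁴/12 = 2.168×10^7 mm⁴
I = 2.168×10^-5 m⁴
Required critical load P_cr = n·P = 4.0 × 368 = 1472 kN = 1.472×10^6 N
From P_cr = π²EI/(K·L)²:  L = (1/K)·√(π²EI/P_cr) = (1/0.5)·√(π²×2.09×10^11×2.168×10^-5/1.472×10^6)
L = 11.0 m

L_max ≈ 11.0 m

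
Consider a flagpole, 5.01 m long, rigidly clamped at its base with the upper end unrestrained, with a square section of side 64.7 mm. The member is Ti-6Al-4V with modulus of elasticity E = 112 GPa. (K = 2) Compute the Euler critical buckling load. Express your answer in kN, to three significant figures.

I = a⁴/12 = 64.7⁴/12 = 1.460×10^6 mm⁴
I = 1.460×10^6 mm⁴ = 1.460×10^-6 m⁴
Effective length L_e = K·L = 2 × 5.01 = 10.02 m
P_cr = π²EI / L_e² = π² × 112×10⁹ × 1.460×10^-6 / 10.02² = 1.608×10^4 N

P_cr ≈ 16.1 kN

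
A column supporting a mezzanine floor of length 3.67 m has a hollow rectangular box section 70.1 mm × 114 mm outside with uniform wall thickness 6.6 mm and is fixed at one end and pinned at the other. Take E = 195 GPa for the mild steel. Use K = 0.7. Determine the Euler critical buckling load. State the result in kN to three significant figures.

Inner dimensions: h_i = 114 − 2×6.6 = 100.8 mm, b_i = 70.1 − 2×6.6 = 56.90 mm
Weak-axis I_min = (h_o·b_o³ − h_i·b_i³)/12 with b_o = 70.1, b_i = 56.90 mm (shorter outer/inner sides).
I_min = (114×70.1³ − 100.8×56.90³)/12 = 1.725×10^6 mm⁴
I = 1.725×10^6 mm⁴ = 1.725×10^-6 m⁴
Effective length L_e = K·L = 0.7 × 3.67 = 2.569 m
P_cr = π²EI / L_e² = π² × 195×10⁹ × 1.725×10^-6 / 2.569² = 5.030×10^5 N

P_cr ≈ 503 kN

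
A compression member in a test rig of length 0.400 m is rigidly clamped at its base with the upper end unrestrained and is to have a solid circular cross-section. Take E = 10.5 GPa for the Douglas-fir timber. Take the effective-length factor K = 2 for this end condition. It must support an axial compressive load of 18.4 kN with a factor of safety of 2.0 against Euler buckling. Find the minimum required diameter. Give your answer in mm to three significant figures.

Required P_cr = n·P = 2.0 × 18.4 = 36.80 kN
L_e = K·L = 2 × 0.400 = 0.8000 m
Required I = P_cr·L_e²/(π²E) = 3.680×10^4 × 0.8000² / (π² × 1.05×10^10) = 2.273×10^-7 m⁴
I_req = 2.273×10^5 mm⁴
Solid circle: I = πd⁴/64  ⇒  d = (64I/π)^(1/4) = (64×2.273×10^5/π)^(1/4) = 46.4 mm

d ≈ 46.4 mm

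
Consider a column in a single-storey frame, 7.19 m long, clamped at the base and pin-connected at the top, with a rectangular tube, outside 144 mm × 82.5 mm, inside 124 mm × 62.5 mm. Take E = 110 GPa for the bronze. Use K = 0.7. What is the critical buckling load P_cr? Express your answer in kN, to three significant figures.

P_cr ≈ 181 kN

Weak-axis I_min = (h_o·b_o³ − h_i·b_i³)/12 with b_o = 82.5, b_i = 62.50 mm (shorter outer/inner sides).
I_min = (144×82.5³ − 124.0×62.50³)/12 = 4.215×10^6 mm⁴
I = 4.215×10^6 mm⁴ = 4.215×10^-6 m⁴
Effective length L_e = K·L = 0.7 × 7.19 = 5.033 m
P_cr = π²EI / L_e² = π² × 110×10⁹ × 4.215×10^-6 / 5.033² = 1.807×10^5 N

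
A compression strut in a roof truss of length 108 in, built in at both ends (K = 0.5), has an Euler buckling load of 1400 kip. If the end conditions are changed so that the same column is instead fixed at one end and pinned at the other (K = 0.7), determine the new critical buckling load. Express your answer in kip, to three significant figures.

P_cr ∝ 1/K², so P_cr,new = P_cr,old × (K_old/K_new)² = 1400 × (0.5/0.7)²
= 1400 × 0.5102 = 714 kip

P_cr ≈ 714 kip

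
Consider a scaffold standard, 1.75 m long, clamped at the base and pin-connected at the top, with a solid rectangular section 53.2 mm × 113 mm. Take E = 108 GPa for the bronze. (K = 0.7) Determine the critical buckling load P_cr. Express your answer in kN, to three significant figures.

Buckling occurs about the weak axis: I_min = h·b³/12 with b = 53.2 mm (the shorter side).
I_min = 113×53.2³/12 = 1.418×10^6 mm⁴
I = 1.418×10^6 mm⁴ = 1.418×10^-6 m⁴
Effective length L_e = K·L = 0.7 × 1.75 = 1.225 m
P_cr = π²EI / L_e² = π² × 108×10⁹ × 1.418×10^-6 / 1.225² = 1.007×10^6 N

P_cr ≈ 1010 kN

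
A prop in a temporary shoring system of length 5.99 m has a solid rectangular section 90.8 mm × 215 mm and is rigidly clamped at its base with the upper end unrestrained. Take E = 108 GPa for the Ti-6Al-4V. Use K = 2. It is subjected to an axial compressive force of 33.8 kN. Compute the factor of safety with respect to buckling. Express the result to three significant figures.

Buckling occurs about the weak axis: I_min = h·b³/12 with b = 90.8 mm (the shorter side).
I_min = 215×90.8³/12 = 1.341×10^7 mm⁴
I = 1.341×10^7 mm⁴ = 1.341×10^-5 m⁴
Effective length L_e = K·L = 2 × 5.99 = 11.98 m
P_cr = π²EI / L_e² = π² × 108×10⁹ × 1.341×10^-5 / 11.98² = 9.961×10^4 N
Factor of safety n = P_cr / P = 99.615 / 33.8 = 2.95

n ≈ 2.95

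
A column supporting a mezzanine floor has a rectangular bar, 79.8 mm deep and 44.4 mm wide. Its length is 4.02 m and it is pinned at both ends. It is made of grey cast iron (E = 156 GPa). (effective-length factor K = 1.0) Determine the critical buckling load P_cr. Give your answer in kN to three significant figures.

Buckling occurs about the weak axis: I_min = h·b³/12 with b = 44.4 mm (the shorter side).
I_min = 79.8×44.4³/12 = 5.821×10^5 mm⁴
I = 5.821×10^5 mm⁴ = 5.821×10^-7 m⁴
Effective length L_e = K·L = 1 × 4.02 = 4.020 m
P_cr = π²EI / L_e² = π² × 156×10⁹ × 5.821×10^-7 / 4.020² = 5.546×10^4 N

P_cr ≈ 55.5 kN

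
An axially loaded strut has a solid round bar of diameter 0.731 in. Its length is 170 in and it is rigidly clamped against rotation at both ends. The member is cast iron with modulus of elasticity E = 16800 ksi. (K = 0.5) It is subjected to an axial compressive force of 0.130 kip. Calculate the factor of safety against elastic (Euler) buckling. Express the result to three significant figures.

n ≈ 2.47

I = πd⁴/64 = π×0.731⁴/64 = 1.402×10^-2 in⁴
Effective length L_e = K·L = 0.5 × 170 = 85.00 in
P_cr = π²EI / L_e² = π² × 16800×10³ × 1.402×10^-2 / 85.00² = 321.7 lb
Factor of safety n = P_cr / P = 0.32167 / 0.130 = 2.47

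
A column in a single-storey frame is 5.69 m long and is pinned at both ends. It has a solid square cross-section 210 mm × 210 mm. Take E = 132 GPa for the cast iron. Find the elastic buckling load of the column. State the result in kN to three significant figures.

P_cr ≈ 6520 kN

I = a⁴/12 = 210⁴/12 = 1.621×10^8 mm⁴
I = 1.621×10^8 mm⁴ = 1.621×10^-4 m⁴
Effective length L_e = K·L = 1 × 5.69 = 5.690 m
P_cr = π²EI / L_e² = π² × 132×10⁹ × 1.621×10^-4 / 5.690² = 6.521×10^6 N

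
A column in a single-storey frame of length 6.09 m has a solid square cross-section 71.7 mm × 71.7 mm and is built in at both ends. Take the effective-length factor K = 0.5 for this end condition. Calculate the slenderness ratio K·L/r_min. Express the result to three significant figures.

λ ≈ 147

For a square r = a/√12 = 71.7/√12 = 20.70 mm
L_e = K·L = 0.5 × 6.09 m = 3.045 m = 3045.0 mm
λ = L_e / r_min = 3045.0 / 20.70 = 147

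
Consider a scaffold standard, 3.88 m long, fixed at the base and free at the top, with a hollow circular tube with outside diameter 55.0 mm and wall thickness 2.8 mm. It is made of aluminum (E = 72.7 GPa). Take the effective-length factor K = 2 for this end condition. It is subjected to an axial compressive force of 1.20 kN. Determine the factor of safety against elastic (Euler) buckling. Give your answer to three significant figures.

Inner diameter d_i = 55.0 − 2×2.8 = 49.40 mm
I = π(d_o⁴ − d_i⁴)/64 = π(55.0⁴ − 49.40⁴)/64 = 1.568×10^5 mm⁴
I = 1.568×10^5 mm⁴ = 1.568×10^-7 m⁴
Effective length L_e = K·L = 2 × 3.88 = 7.760 m
P_cr = π²EI / L_e² = π² × 72.7×10⁹ × 1.568×10^-7 / 7.760² = 1.869×10^3 N
Factor of safety n = P_cr / P = 1.8689 / 1.20 = 1.56

n ≈ 1.56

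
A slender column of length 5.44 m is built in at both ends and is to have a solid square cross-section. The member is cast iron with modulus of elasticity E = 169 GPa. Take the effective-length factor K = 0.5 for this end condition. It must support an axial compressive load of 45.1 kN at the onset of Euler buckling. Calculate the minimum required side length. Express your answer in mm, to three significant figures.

a ≈ 39.4 mm

L_e = K·L = 0.5 × 5.44 = 2.720 m
Required I = P_cr·L_e²/(π²E) = 4.510×10^4 × 2.720² / (π² × 1.69×10^11) = 2.000×10^-7 m⁴
I_req = 2.000×10^5 mm⁴
Solid square: I = a⁴/12  ⇒  a = (12I)^(1/4) = (12×2.000×10^5)^(1/4) = 39.4 mm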